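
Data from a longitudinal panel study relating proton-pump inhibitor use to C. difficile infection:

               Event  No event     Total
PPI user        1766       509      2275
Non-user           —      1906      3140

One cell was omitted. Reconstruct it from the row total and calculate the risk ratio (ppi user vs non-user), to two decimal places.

The missing cell is in the unexposed row: 3140 − 1906 = 1234.
So a = 1766, b = 509, c = 1234, d = 1906.
RR = [a/(a+b)] / [c/(c+d)] = (1766/2275) / (1234/3140) = 0.77626/0.39299 = 1.97526

1.98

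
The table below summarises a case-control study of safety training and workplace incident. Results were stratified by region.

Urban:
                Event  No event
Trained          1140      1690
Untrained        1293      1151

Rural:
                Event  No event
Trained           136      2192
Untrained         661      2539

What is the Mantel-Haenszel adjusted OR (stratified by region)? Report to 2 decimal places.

OR_MH = Σ(aᵢdᵢ/nᵢ) / Σ(bᵢcᵢ/nᵢ), where nᵢ is the stratum total.
Stratum 1 (Urban): n = 5274; a·d/n = 1140·1151/5274 = 248.7941; b·c/n = 1690·1293/5274 = 414.3288
Stratum 2 (Rural): n = 5528; a·d/n = 136·2539/5528 = 62.4645; b·c/n = 2192·661/5528 = 262.1042
OR_MH = (248.7941 + 62.4645) / (414.3288 + 262.1042) = 311.2586 / 676.4330 = 0.46015

0.46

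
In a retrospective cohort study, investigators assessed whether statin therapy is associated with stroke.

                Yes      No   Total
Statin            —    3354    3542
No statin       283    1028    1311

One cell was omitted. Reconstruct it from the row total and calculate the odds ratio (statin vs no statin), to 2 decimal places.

The missing cell is in the exposed row: 3542 − 3354 = 188.
So a = 188, b = 3354, c = 283, d = 1028.
OR = (a·d)/(b·c) = (188 × 1028) / (3354 × 283) = 193264 / 949182 = 0.20361

0.20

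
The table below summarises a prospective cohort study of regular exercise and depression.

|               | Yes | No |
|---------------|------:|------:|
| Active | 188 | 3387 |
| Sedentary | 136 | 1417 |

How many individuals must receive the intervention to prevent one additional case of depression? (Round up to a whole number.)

29

Risk in treated group = 188/3575 = 0.05259; risk in control = 136/1553 = 0.08757.
Absolute risk reduction = 0.08757 − 0.05259 = 0.03499
NNT = 1 / ARR = 1 / 0.03499 = 28.584 → round up → 29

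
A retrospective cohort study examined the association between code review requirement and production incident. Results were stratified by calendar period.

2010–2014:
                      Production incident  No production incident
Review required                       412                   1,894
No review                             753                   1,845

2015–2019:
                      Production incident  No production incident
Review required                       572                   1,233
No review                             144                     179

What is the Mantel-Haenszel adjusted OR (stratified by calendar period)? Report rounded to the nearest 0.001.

OR_MH = Σ(aᵢdᵢ/nᵢ) / Σ(bᵢcᵢ/nᵢ), where nᵢ is the stratum total.
Stratum 1 (2010–2014): n = 4904; a·d/n = 412·1845/4904 = 155.0041; b·c/n = 1894·753/4904 = 290.8201
Stratum 2 (2015–2019): n = 2128; a·d/n = 572·179/2128 = 48.1147; b·c/n = 1233·144/2128 = 83.4361
OR_MH = (155.0041 + 48.1147) / (290.8201 + 83.4361) = 203.1187 / 374.2562 = 0.54273

0.543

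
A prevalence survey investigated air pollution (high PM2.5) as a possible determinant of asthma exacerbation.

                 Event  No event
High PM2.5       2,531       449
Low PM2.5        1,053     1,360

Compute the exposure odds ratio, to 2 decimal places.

7.28

Cells: a = 2531, b = 449, c = 1053, d = 1360.
OR = (a·d)/(b·c) = (2531 × 1360) / (449 × 1053) = 3442160 / 472797 = 7.28042
The odds of asthma exacerbation are about 7.28 times as high in the high pm2.5 group.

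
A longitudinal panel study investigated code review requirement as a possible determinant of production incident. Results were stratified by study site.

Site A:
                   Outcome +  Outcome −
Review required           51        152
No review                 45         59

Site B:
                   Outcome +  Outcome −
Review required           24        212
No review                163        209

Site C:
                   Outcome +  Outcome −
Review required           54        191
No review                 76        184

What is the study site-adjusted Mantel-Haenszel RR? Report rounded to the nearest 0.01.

0.46

RR_MH = Σ(aᵢ·n₀ᵢ/nᵢ) / Σ(cᵢ·n₁ᵢ/nᵢ), with n₁ᵢ = aᵢ+bᵢ (exposed), n₀ᵢ = cᵢ+dᵢ (unexposed), nᵢ = n₁ᵢ+n₀ᵢ.
Stratum 1 (Site A): n₁ = 203, n₀ = 104, n = 307; a·n₀/n = 51·104/307 = 17.2769; c·n₁/n = 45·203/307 = 29.7557
Stratum 2 (Site B): n₁ = 236, n₀ = 372, n = 608; a·n₀/n = 24·372/608 = 14.6842; c·n₁/n = 163·236/608 = 63.2697
Stratum 3 (Site C): n₁ = 245, n₀ = 260, n = 505; a·n₀/n = 54·260/505 = 27.8020; c·n₁/n = 76·245/505 = 36.8713
RR_MH = (17.2769 + 14.6842 + 27.8020) / (29.7557 + 63.2697 + 36.8713) = 59.7631 / 129.8967 = 0.46008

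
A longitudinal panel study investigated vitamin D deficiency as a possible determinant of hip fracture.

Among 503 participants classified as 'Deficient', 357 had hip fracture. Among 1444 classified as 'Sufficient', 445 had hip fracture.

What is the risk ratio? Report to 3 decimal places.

2.303

From the description: a = 357, b = 146, c = 445, d = 999.
Risk in exposed = 357/503 = 0.70974; risk in unexposed = 445/1444 = 0.30817.
RR = 0.70974 / 0.30817 = 2.30307
The risk among the exposed is 2.30 times that among the unexposed.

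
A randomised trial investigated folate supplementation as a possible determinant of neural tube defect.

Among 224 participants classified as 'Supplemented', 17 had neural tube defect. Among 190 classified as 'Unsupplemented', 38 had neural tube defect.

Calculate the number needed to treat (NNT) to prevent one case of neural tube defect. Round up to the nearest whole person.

Risk in treated group = 17/224 = 0.07589; risk in control = 38/190 = 0.20000.
Absolute risk reduction = 0.20000 − 0.07589 = 0.12411
NNT = 1 / ARR = 1 / 0.12411 = 8.058 → round up → 9

9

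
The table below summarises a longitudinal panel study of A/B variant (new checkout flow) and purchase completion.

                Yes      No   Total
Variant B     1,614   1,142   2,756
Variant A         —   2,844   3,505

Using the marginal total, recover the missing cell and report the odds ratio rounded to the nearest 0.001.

6.081

The missing cell is in the unexposed row: 3505 − 2844 = 661.
So a = 1614, b = 1142, c = 661, d = 2844.
OR = (a·d)/(b·c) = (1614 × 2844) / (1142 × 661) = 4590216 / 754862 = 6.08087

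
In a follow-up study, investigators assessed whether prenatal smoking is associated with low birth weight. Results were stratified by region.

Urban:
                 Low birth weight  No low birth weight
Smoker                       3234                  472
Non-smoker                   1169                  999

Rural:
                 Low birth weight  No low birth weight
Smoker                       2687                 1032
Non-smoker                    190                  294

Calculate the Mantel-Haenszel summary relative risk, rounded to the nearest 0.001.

RR_MH = Σ(aᵢ·n₀ᵢ/nᵢ) / Σ(cᵢ·n₁ᵢ/nᵢ), with n₁ᵢ = aᵢ+bᵢ (exposed), n₀ᵢ = cᵢ+dᵢ (unexposed), nᵢ = n₁ᵢ+n₀ᵢ.
Stratum 1 (Urban): n₁ = 3706, n₀ = 2168, n = 5874; a·n₀/n = 3234·2168/5874 = 1193.6180; c·n₁/n = 1169·3706/5874 = 737.5407
Stratum 2 (Rural): n₁ = 3719, n₀ = 484, n = 4203; a·n₀/n = 2687·484/4203 = 309.4237; c·n₁/n = 190·3719/4203 = 168.1204
RR_MH = (1193.6180 + 309.4237) / (737.5407 + 168.1204) = 1503.0417 / 905.6611 = 1.65961

1.660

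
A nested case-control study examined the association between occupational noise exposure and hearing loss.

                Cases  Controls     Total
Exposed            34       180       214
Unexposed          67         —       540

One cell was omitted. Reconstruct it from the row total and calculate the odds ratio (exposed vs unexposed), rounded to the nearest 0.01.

1.33

The missing cell is in the unexposed row: 540 − 67 = 473.
So a = 34, b = 180, c = 67, d = 473.
OR = (a·d)/(b·c) = (34 × 473) / (180 × 67) = 16082 / 12060 = 1.33350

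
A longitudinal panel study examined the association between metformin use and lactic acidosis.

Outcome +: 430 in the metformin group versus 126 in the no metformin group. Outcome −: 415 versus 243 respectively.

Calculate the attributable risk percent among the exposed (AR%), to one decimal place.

32.9

From the description: a = 430, b = 415, c = 126, d = 243.
Risk in exposed = 430/845 = 0.50888; risk in unexposed = 126/369 = 0.34146.
RR = 0.50888/0.34146 = 1.49028
AR% = (RR − 1)/RR × 100 = (1.49028 − 1)/1.49028 × 100 = 32.8985%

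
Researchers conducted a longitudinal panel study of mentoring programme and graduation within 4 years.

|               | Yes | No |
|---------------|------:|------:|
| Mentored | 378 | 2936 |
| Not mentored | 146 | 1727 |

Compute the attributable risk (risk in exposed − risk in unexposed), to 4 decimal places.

Cells: a = 378, b = 2936, c = 146, d = 1727.
Risk in exposed = 378/3314 = 0.114062; risk in unexposed = 146/1873 = 0.077950.
Risk difference = 0.114062 − 0.077950 = 0.036112

0.0361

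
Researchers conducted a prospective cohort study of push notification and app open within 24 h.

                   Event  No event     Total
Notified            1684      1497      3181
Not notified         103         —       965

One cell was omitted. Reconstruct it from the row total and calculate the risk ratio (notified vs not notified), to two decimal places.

The missing cell is in the unexposed row: 965 − 103 = 862.
So a = 1684, b = 1497, c = 103, d = 862.
RR = [a/(a+b)] / [c/(c+d)] = (1684/3181) / (103/965) = 0.52939/0.10674 = 4.95985

4.96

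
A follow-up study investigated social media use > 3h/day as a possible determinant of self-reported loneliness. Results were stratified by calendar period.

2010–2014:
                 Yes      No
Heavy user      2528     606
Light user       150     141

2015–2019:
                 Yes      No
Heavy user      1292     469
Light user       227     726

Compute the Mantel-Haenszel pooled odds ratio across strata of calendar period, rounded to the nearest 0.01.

6.84

OR_MH = Σ(aᵢdᵢ/nᵢ) / Σ(bᵢcᵢ/nᵢ), where nᵢ is the stratum total.
Stratum 1 (2010–2014): n = 3425; a·d/n = 2528·141/3425 = 104.0724; b·c/n = 606·150/3425 = 26.5401
Stratum 2 (2015–2019): n = 2714; a·d/n = 1292·726/2714 = 345.6124; b·c/n = 469·227/2714 = 39.2273
OR_MH = (104.0724 + 345.6124) / (26.5401 + 39.2273) = 449.6848 / 65.7675 = 6.83749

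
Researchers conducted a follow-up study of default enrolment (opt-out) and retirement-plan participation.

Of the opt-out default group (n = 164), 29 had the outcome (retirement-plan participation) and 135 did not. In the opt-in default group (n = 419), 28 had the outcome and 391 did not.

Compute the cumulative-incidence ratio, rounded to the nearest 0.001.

2.646

From the description: a = 29, b = 135, c = 28, d = 391.
Risk in exposed = 29/164 = 0.17683; risk in unexposed = 28/419 = 0.06683.
RR = 0.17683 / 0.06683 = 2.64612
The risk among the exposed is 2.65 times that among the unexposed.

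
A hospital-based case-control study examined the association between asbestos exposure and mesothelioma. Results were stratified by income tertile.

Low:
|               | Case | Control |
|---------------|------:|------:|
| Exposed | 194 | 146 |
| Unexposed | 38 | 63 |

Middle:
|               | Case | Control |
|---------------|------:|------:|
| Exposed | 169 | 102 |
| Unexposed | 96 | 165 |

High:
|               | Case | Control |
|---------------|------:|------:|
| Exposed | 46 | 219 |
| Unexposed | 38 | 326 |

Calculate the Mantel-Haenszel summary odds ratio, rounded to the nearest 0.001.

OR_MH = Σ(aᵢdᵢ/nᵢ) / Σ(bᵢcᵢ/nᵢ), where nᵢ is the stratum total.
Stratum 1 (Low): n = 441; a·d/n = 194·63/441 = 27.7143; b·c/n = 146·38/441 = 12.5805
Stratum 2 (Middle): n = 532; a·d/n = 169·165/532 = 52.4154; b·c/n = 102·96/532 = 18.4060
Stratum 3 (High): n = 629; a·d/n = 46·326/629 = 23.8410; b·c/n = 219·38/629 = 13.2305
OR_MH = (27.7143 + 52.4154 + 23.8410) / (12.5805 + 18.4060 + 13.2305) = 103.9707 / 44.2170 = 2.35137

2.351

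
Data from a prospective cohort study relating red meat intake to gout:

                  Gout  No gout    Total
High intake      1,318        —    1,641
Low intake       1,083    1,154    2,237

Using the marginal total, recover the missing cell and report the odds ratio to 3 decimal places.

4.348

The missing cell is in the exposed row: 1641 − 1318 = 323.
So a = 1318, b = 323, c = 1083, d = 1154.
OR = (a·d)/(b·c) = (1318 × 1154) / (323 × 1083) = 1520972 / 349809 = 4.34801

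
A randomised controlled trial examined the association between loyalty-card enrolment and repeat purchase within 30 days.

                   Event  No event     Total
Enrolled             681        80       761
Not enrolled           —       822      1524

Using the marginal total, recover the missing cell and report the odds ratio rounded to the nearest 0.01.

The missing cell is in the unexposed row: 1524 − 822 = 702.
So a = 681, b = 80, c = 702, d = 822.
OR = (a·d)/(b·c) = (681 × 822) / (80 × 702) = 559782 / 56160 = 9.96763

9.97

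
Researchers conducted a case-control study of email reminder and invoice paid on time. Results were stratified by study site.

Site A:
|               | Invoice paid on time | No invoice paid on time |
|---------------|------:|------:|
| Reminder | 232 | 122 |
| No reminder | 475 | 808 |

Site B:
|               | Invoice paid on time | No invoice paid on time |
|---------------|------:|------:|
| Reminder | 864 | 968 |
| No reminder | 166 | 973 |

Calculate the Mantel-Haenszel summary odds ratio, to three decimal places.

4.442

OR_MH = Σ(aᵢdᵢ/nᵢ) / Σ(bᵢcᵢ/nᵢ), where nᵢ is the stratum total.
Stratum 1 (Site A): n = 1637; a·d/n = 232·808/1637 = 114.5119; b·c/n = 122·475/1637 = 35.4001
Stratum 2 (Site B): n = 2971; a·d/n = 864·973/2971 = 282.9593; b·c/n = 968·166/2971 = 54.0855
OR_MH = (114.5119 + 282.9593) / (35.4001 + 54.0855) = 397.4712 / 89.4856 = 4.44173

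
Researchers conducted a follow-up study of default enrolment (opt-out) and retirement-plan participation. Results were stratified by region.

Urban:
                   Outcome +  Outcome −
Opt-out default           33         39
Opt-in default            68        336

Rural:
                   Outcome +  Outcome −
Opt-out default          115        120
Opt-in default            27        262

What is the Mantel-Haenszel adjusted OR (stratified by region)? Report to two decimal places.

OR_MH = Σ(aᵢdᵢ/nᵢ) / Σ(bᵢcᵢ/nᵢ), where nᵢ is the stratum total.
Stratum 1 (Urban): n = 476; a·d/n = 33·336/476 = 23.2941; b·c/n = 39·68/476 = 5.5714
Stratum 2 (Rural): n = 524; a·d/n = 115·262/524 = 57.5000; b·c/n = 120·27/524 = 6.1832
OR_MH = (23.2941 + 57.5000) / (5.5714 + 6.1832) = 80.7941 / 11.7546 = 6.87338

6.87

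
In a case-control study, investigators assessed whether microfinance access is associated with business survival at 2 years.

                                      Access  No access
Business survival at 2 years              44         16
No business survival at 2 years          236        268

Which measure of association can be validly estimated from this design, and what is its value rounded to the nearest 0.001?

3.123

Reading the table with exposure as columns: a = 44 (Access, case), b = 236 (Access, non-case), c = 16 (No access, case), d = 268.
This is a case-control study: participants were sampled on outcome status, so risks in the source population cannot be estimated directly — relative risk is not valid here. The odds ratio is the appropriate measure.
OR = (a·d)/(b·c) = (44 × 268) / (236 × 16) = 11792 / 3776 = 3.12288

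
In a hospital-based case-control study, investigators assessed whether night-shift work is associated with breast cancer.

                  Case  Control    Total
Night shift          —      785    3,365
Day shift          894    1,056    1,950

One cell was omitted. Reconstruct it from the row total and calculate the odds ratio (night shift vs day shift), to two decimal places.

3.88

The missing cell is in the exposed row: 3365 − 785 = 2580.
So a = 2580, b = 785, c = 894, d = 1056.
OR = (a·d)/(b·c) = (2580 × 1056) / (785 × 894) = 2724480 / 701790 = 3.88219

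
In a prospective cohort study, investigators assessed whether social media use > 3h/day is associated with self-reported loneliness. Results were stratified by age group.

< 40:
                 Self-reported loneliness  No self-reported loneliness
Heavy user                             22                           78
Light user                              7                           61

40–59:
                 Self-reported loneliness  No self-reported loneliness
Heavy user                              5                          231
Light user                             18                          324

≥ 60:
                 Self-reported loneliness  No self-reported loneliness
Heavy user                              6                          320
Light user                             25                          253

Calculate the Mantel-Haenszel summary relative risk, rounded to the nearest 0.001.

RR_MH = Σ(aᵢ·n₀ᵢ/nᵢ) / Σ(cᵢ·n₁ᵢ/nᵢ), with n₁ᵢ = aᵢ+bᵢ (exposed), n₀ᵢ = cᵢ+dᵢ (unexposed), nᵢ = n₁ᵢ+n₀ᵢ.
Stratum 1 (< 40): n₁ = 100, n₀ = 68, n = 168; a·n₀/n = 22·68/168 = 8.9048; c·n₁/n = 7·100/168 = 4.1667
Stratum 2 (40–59): n₁ = 236, n₀ = 342, n = 578; a·n₀/n = 5·342/578 = 2.9585; c·n₁/n = 18·236/578 = 7.3495
Stratum 3 (≥ 60): n₁ = 326, n₀ = 278, n = 604; a·n₀/n = 6·278/604 = 2.7616; c·n₁/n = 25·326/604 = 13.4934
RR_MH = (8.9048 + 2.9585 + 2.7616) / (4.1667 + 7.3495 + 13.4934) = 14.6248 / 25.0095 = 0.58477

0.585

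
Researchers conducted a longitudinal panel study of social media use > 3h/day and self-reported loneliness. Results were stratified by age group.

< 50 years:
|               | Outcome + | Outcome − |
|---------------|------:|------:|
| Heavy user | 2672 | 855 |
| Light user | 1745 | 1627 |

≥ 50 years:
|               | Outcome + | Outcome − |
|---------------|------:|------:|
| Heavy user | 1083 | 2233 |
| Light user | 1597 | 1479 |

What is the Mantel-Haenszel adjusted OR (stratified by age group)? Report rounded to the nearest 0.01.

OR_MH = Σ(aᵢdᵢ/nᵢ) / Σ(bᵢcᵢ/nᵢ), where nᵢ is the stratum total.
Stratum 1 (< 50 years): n = 6899; a·d/n = 2672·1627/6899 = 630.1412; b·c/n = 855·1745/6899 = 216.2596
Stratum 2 (≥ 50 years): n = 6392; a·d/n = 1083·1479/6392 = 250.5878; b·c/n = 2233·1597/6392 = 557.9007
OR_MH = (630.1412 + 250.5878) / (216.2596 + 557.9007) = 880.7289 / 774.1603 = 1.13766

1.14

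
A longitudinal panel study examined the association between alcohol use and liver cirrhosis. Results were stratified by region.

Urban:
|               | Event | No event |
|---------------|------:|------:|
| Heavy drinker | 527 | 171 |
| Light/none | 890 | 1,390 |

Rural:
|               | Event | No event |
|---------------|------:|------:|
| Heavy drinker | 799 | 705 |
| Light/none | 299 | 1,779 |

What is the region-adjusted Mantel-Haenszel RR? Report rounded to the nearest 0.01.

2.59

RR_MH = Σ(aᵢ·n₀ᵢ/nᵢ) / Σ(cᵢ·n₁ᵢ/nᵢ), with n₁ᵢ = aᵢ+bᵢ (exposed), n₀ᵢ = cᵢ+dᵢ (unexposed), nᵢ = n₁ᵢ+n₀ᵢ.
Stratum 1 (Urban): n₁ = 698, n₀ = 2280, n = 2978; a·n₀/n = 527·2280/2978 = 403.4788; c·n₁/n = 890·698/2978 = 208.6031
Stratum 2 (Rural): n₁ = 1504, n₀ = 2078, n = 3582; a·n₀/n = 799·2078/3582 = 463.5181; c·n₁/n = 299·1504/3582 = 125.5433
RR_MH = (403.4788 + 463.5181) / (208.6031 + 125.5433) = 866.9970 / 334.1464 = 2.59466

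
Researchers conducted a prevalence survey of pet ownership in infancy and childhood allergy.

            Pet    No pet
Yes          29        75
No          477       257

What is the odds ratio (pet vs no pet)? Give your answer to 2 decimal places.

0.21

Reading the table with exposure as columns: a = 29 (Pet, case), b = 477 (Pet, non-case), c = 75 (No pet, case), d = 257.
OR = (a·d)/(b·c) = (29 × 257) / (477 × 75) = 7453 / 35775 = 0.20833
Exposure is associated with lower odds of childhood allergy (OR = 0.21 < 1).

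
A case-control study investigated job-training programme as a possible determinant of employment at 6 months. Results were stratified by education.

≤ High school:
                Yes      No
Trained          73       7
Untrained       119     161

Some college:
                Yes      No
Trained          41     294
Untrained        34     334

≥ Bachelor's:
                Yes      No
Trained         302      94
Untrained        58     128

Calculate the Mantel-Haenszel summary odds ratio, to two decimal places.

4.58

OR_MH = Σ(aᵢdᵢ/nᵢ) / Σ(bᵢcᵢ/nᵢ), where nᵢ is the stratum total.
Stratum 1 (≤ High school): n = 360; a·d/n = 73·161/360 = 32.6472; b·c/n = 7·119/360 = 2.3139
Stratum 2 (Some college): n = 703; a·d/n = 41·334/703 = 19.4794; b·c/n = 294·34/703 = 14.2191
Stratum 3 (≥ Bachelor's): n = 582; a·d/n = 302·128/582 = 66.4192; b·c/n = 94·58/582 = 9.3677
OR_MH = (32.6472 + 19.4794 + 66.4192) / (2.3139 + 14.2191 + 9.3677) = 118.5458 / 25.9006 = 4.57695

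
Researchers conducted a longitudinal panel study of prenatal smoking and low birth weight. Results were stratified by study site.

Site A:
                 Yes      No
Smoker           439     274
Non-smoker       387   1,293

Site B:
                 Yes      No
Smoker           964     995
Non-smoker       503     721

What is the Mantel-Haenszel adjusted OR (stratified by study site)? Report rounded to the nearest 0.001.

2.260

OR_MH = Σ(aᵢdᵢ/nᵢ) / Σ(bᵢcᵢ/nᵢ), where nᵢ is the stratum total.
Stratum 1 (Site A): n = 2393; a·d/n = 439·1293/2393 = 237.2031; b·c/n = 274·387/2393 = 44.3117
Stratum 2 (Site B): n = 3183; a·d/n = 964·721/3183 = 218.3613; b·c/n = 995·503/3183 = 157.2369
OR_MH = (237.2031 + 218.3613) / (44.3117 + 157.2369) = 455.5644 / 201.5486 = 2.26032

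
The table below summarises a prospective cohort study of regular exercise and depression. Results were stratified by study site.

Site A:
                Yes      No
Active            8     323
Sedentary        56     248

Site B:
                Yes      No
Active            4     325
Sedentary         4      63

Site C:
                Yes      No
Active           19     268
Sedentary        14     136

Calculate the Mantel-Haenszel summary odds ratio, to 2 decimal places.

0.24

OR_MH = Σ(aᵢdᵢ/nᵢ) / Σ(bᵢcᵢ/nᵢ), where nᵢ is the stratum total.
Stratum 1 (Site A): n = 635; a·d/n = 8·248/635 = 3.1244; b·c/n = 323·56/635 = 28.4850
Stratum 2 (Site B): n = 396; a·d/n = 4·63/396 = 0.6364; b·c/n = 325·4/396 = 3.2828
Stratum 3 (Site C): n = 437; a·d/n = 19·136/437 = 5.9130; b·c/n = 268·14/437 = 8.5858
OR_MH = (3.1244 + 0.6364 + 5.9130) / (28.4850 + 3.2828 + 8.5858) = 9.6738 / 40.3537 = 0.23973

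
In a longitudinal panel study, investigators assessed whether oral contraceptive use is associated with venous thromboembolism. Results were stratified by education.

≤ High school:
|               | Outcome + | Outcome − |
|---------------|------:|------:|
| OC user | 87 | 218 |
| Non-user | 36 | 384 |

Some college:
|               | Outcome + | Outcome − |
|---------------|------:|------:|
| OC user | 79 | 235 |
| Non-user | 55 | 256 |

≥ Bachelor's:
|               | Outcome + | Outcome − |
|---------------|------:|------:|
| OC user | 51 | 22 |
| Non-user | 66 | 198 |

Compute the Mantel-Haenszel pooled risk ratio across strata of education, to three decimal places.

RR_MH = Σ(aᵢ·n₀ᵢ/nᵢ) / Σ(cᵢ·n₁ᵢ/nᵢ), with n₁ᵢ = aᵢ+bᵢ (exposed), n₀ᵢ = cᵢ+dᵢ (unexposed), nᵢ = n₁ᵢ+n₀ᵢ.
Stratum 1 (≤ High school): n₁ = 305, n₀ = 420, n = 725; a·n₀/n = 87·420/725 = 50.4000; c·n₁/n = 36·305/725 = 15.1448
Stratum 2 (Some college): n₁ = 314, n₀ = 311, n = 625; a·n₀/n = 79·311/625 = 39.3104; c·n₁/n = 55·314/625 = 27.6320
Stratum 3 (≥ Bachelor's): n₁ = 73, n₀ = 264, n = 337; a·n₀/n = 51·264/337 = 39.9525; c·n₁/n = 66·73/337 = 14.2967
RR_MH = (50.4000 + 39.3104 + 39.9525) / (15.1448 + 27.6320 + 14.2967) = 129.6629 / 57.0736 = 2.27186

2.272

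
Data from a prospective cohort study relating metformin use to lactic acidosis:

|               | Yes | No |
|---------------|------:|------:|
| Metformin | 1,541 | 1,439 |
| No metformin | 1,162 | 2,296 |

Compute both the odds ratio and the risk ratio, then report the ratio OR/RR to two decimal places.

1.37

Cells: a = 1541, b = 1439, c = 1162, d = 2296.
OR = (1541·2296)/(1439·1162) = 3538136/1672118 = 2.11596
Risk in exposed = 1541/2980 = 0.51711; risk in unexposed = 1162/3458 = 0.33603; RR = 1.53888
OR/RR = 2.11596 / 1.53888 = 1.37500
The outcome is not rare, so the OR lies further from 1 than the RR.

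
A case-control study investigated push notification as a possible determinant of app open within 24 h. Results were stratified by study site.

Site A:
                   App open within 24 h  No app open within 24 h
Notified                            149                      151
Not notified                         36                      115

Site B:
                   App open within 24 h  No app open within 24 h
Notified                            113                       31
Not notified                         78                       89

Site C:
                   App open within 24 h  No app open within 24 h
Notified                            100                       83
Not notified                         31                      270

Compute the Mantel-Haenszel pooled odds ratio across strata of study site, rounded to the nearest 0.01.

5.02

OR_MH = Σ(aᵢdᵢ/nᵢ) / Σ(bᵢcᵢ/nᵢ), where nᵢ is the stratum total.
Stratum 1 (Site A): n = 451; a·d/n = 149·115/451 = 37.9933; b·c/n = 151·36/451 = 12.0532
Stratum 2 (Site B): n = 311; a·d/n = 113·89/311 = 32.3376; b·c/n = 31·78/311 = 7.7749
Stratum 3 (Site C): n = 484; a·d/n = 100·270/484 = 55.7851; b·c/n = 83·31/484 = 5.3161
OR_MH = (37.9933 + 32.3376 + 55.7851) / (12.0532 + 7.7749 + 5.3161) = 126.1161 / 25.1443 = 5.01570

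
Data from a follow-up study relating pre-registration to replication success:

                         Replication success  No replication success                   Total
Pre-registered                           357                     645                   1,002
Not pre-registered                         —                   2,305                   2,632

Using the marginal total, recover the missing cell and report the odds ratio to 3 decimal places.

The missing cell is in the unexposed row: 2632 − 2305 = 327.
So a = 357, b = 645, c = 327, d = 2305.
OR = (a·d)/(b·c) = (357 × 2305) / (645 × 327) = 822885 / 210915 = 3.90150

3.902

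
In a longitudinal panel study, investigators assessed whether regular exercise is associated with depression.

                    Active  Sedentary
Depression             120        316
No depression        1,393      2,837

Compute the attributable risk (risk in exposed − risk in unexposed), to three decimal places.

-0.021

Reading the table with exposure as columns: a = 120 (Active, case), b = 1393 (Active, non-case), c = 316 (Sedentary, case), d = 2837.
Risk in exposed = 120/1513 = 0.079313; risk in unexposed = 316/3153 = 0.100222.
Risk difference = 0.079313 − 0.100222 = -0.020909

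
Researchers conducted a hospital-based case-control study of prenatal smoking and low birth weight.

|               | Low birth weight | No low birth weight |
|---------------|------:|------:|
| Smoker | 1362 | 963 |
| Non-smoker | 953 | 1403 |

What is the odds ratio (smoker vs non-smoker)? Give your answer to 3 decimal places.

2.082

Cells: a = 1362, b = 963, c = 953, d = 1403.
OR = (a·d)/(b·c) = (1362 × 1403) / (963 × 953) = 1910886 / 917739 = 2.08217
The odds of low birth weight are about 2.08 times as high in the smoker group.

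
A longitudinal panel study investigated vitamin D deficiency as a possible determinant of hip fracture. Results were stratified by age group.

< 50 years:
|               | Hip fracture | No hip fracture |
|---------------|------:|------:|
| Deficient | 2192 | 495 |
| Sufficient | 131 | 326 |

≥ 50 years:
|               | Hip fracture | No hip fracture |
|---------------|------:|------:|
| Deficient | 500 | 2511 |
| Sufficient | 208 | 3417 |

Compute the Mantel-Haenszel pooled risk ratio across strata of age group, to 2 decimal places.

2.87

RR_MH = Σ(aᵢ·n₀ᵢ/nᵢ) / Σ(cᵢ·n₁ᵢ/nᵢ), with n₁ᵢ = aᵢ+bᵢ (exposed), n₀ᵢ = cᵢ+dᵢ (unexposed), nᵢ = n₁ᵢ+n₀ᵢ.
Stratum 1 (< 50 years): n₁ = 2687, n₀ = 457, n = 3144; a·n₀/n = 2192·457/3144 = 318.6209; c·n₁/n = 131·2687/3144 = 111.9583
Stratum 2 (≥ 50 years): n₁ = 3011, n₀ = 3625, n = 6636; a·n₀/n = 500·3625/6636 = 273.1314; c·n₁/n = 208·3011/6636 = 94.3773
RR_MH = (318.6209 + 273.1314) / (111.9583 + 94.3773) = 591.7523 / 206.3357 = 2.86791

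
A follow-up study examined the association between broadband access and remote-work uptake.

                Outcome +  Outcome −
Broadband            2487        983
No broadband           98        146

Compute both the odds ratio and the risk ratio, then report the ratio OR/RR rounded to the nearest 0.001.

2.112

Cells: a = 2487, b = 983, c = 98, d = 146.
OR = (2487·146)/(983·98) = 363102/96334 = 3.76920
Risk in exposed = 2487/3470 = 0.71671; risk in unexposed = 98/244 = 0.40164; RR = 1.78447
OR/RR = 3.76920 / 1.78447 = 2.11222
The outcome is not rare, so the OR lies further from 1 than the RR.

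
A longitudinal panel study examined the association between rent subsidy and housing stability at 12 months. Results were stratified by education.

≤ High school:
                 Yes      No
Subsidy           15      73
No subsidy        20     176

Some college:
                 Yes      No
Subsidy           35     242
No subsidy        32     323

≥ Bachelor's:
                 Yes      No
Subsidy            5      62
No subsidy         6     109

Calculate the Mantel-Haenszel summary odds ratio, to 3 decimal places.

OR_MH = Σ(aᵢdᵢ/nᵢ) / Σ(bᵢcᵢ/nᵢ), where nᵢ is the stratum total.
Stratum 1 (≤ High school): n = 284; a·d/n = 15·176/284 = 9.2958; b·c/n = 73·20/284 = 5.1408
Stratum 2 (Some college): n = 632; a·d/n = 35·323/632 = 17.8877; b·c/n = 242·32/632 = 12.2532
Stratum 3 (≥ Bachelor's): n = 182; a·d/n = 5·109/182 = 2.9945; b·c/n = 62·6/182 = 2.0440
OR_MH = (9.2958 + 17.8877 + 2.9945) / (5.1408 + 12.2532 + 2.0440) = 30.1779 / 19.4380 = 1.55253

1.553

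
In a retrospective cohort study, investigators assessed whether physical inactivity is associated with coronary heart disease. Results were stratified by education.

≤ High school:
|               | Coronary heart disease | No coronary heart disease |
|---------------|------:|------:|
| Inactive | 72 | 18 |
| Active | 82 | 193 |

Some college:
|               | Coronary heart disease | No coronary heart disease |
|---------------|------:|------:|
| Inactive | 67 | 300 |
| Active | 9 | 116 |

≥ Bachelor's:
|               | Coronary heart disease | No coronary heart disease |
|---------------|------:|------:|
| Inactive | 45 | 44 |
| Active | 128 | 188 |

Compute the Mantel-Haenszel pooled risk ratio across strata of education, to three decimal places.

RR_MH = Σ(aᵢ·n₀ᵢ/nᵢ) / Σ(cᵢ·n₁ᵢ/nᵢ), with n₁ᵢ = aᵢ+bᵢ (exposed), n₀ᵢ = cᵢ+dᵢ (unexposed), nᵢ = n₁ᵢ+n₀ᵢ.
Stratum 1 (≤ High school): n₁ = 90, n₀ = 275, n = 365; a·n₀/n = 72·275/365 = 54.2466; c·n₁/n = 82·90/365 = 20.2192
Stratum 2 (Some college): n₁ = 367, n₀ = 125, n = 492; a·n₀/n = 67·125/492 = 17.0224; c·n₁/n = 9·367/492 = 6.7134
Stratum 3 (≥ Bachelor's): n₁ = 89, n₀ = 316, n = 405; a·n₀/n = 45·316/405 = 35.1111; c·n₁/n = 128·89/405 = 28.1284
RR_MH = (54.2466 + 17.0224 + 35.1111) / (20.2192 + 6.7134 + 28.1284) = 106.3800 / 55.0610 = 1.93204

1.932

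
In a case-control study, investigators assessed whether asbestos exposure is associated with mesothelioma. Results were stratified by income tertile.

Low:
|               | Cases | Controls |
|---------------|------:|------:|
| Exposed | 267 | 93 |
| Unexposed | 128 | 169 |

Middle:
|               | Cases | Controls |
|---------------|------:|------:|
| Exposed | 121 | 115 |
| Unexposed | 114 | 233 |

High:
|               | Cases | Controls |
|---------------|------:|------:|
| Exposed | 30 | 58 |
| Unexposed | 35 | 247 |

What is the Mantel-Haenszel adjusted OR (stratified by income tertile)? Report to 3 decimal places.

2.974

OR_MH = Σ(aᵢdᵢ/nᵢ) / Σ(bᵢcᵢ/nᵢ), where nᵢ is the stratum total.
Stratum 1 (Low): n = 657; a·d/n = 267·169/657 = 68.6804; b·c/n = 93·128/657 = 18.1187
Stratum 2 (Middle): n = 583; a·d/n = 121·233/583 = 48.3585; b·c/n = 115·114/583 = 22.4871
Stratum 3 (High): n = 370; a·d/n = 30·247/370 = 20.0270; b·c/n = 58·35/370 = 5.4865
OR_MH = (68.6804 + 48.3585 + 20.0270) / (18.1187 + 22.4871 + 5.4865) = 137.0659 / 46.0923 = 2.97372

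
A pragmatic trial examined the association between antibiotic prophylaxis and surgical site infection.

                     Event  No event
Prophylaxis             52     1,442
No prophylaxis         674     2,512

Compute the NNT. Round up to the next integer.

6

Risk in treated group = 52/1494 = 0.03481; risk in control = 674/3186 = 0.21155.
Absolute risk reduction = 0.21155 − 0.03481 = 0.17674
NNT = 1 / ARR = 1 / 0.17674 = 5.658 → round up → 6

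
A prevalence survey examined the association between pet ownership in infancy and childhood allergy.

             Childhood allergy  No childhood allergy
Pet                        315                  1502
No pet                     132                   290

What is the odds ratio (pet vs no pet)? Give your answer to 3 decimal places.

0.461

Cells: a = 315, b = 1502, c = 132, d = 290.
OR = (a·d)/(b·c) = (315 × 290) / (1502 × 132) = 91350 / 198264 = 0.46075
Exposure is associated with lower odds of childhood allergy (OR = 0.46 < 1).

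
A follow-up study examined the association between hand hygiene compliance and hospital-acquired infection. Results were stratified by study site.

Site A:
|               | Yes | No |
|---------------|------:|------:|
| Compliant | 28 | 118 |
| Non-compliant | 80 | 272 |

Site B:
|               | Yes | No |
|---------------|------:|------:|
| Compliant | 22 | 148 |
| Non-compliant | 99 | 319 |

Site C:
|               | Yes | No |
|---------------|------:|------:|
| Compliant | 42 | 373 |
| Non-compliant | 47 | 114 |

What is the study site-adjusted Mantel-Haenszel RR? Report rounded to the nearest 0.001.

0.549

RR_MH = Σ(aᵢ·n₀ᵢ/nᵢ) / Σ(cᵢ·n₁ᵢ/nᵢ), with n₁ᵢ = aᵢ+bᵢ (exposed), n₀ᵢ = cᵢ+dᵢ (unexposed), nᵢ = n₁ᵢ+n₀ᵢ.
Stratum 1 (Site A): n₁ = 146, n₀ = 352, n = 498; a·n₀/n = 28·352/498 = 19.7912; c·n₁/n = 80·146/498 = 23.4538
Stratum 2 (Site B): n₁ = 170, n₀ = 418, n = 588; a·n₀/n = 22·418/588 = 15.6395; c·n₁/n = 99·170/588 = 28.6224
Stratum 3 (Site C): n₁ = 415, n₀ = 161, n = 576; a·n₀/n = 42·161/576 = 11.7396; c·n₁/n = 47·415/576 = 33.8628
RR_MH = (19.7912 + 15.6395 + 11.7396) / (23.4538 + 28.6224 + 33.8628) = 47.1702 / 85.9391 = 0.54888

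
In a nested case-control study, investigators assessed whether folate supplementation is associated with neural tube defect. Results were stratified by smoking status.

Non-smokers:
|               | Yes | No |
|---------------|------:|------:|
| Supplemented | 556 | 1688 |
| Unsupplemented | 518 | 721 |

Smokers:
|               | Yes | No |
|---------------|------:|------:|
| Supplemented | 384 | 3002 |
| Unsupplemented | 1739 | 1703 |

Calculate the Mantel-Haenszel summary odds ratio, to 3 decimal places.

OR_MH = Σ(aᵢdᵢ/nᵢ) / Σ(bᵢcᵢ/nᵢ), where nᵢ is the stratum total.
Stratum 1 (Non-smokers): n = 3483; a·d/n = 556·721/3483 = 115.0950; b·c/n = 1688·518/3483 = 251.0434
Stratum 2 (Smokers): n = 6828; a·d/n = 384·1703/6828 = 95.7750; b·c/n = 3002·1739/6828 = 764.5691
OR_MH = (115.0950 + 95.7750) / (251.0434 + 764.5691) = 210.8701 / 1015.6125 = 0.20763

0.208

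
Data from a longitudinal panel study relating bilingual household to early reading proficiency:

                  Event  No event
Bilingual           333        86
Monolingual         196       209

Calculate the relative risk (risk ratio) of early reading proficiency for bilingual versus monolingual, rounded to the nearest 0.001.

1.642

Cells: a = 333, b = 86, c = 196, d = 209.
Risk in exposed = 333/419 = 0.79475; risk in unexposed = 196/405 = 0.48395.
RR = 0.79475 / 0.48395 = 1.64221
The risk among the exposed is 1.64 times that among the unexposed.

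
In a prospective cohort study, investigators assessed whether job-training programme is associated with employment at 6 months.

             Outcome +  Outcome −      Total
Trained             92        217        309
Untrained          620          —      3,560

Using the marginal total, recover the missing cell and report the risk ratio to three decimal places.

The missing cell is in the unexposed row: 3560 − 620 = 2940.
So a = 92, b = 217, c = 620, d = 2940.
RR = [a/(a+b)] / [c/(c+d)] = (92/309) / (620/3560) = 0.29773/0.17416 = 1.70957

1.710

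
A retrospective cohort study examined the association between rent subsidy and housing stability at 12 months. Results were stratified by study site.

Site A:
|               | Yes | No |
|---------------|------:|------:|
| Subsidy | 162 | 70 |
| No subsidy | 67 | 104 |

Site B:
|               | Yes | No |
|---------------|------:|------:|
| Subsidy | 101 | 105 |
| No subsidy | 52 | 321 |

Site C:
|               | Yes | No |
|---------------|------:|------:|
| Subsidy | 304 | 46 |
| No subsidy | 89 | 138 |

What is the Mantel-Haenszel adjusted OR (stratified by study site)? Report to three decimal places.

OR_MH = Σ(aᵢdᵢ/nᵢ) / Σ(bᵢcᵢ/nᵢ), where nᵢ is the stratum total.
Stratum 1 (Site A): n = 403; a·d/n = 162·104/403 = 41.8065; b·c/n = 70·67/403 = 11.6377
Stratum 2 (Site B): n = 579; a·d/n = 101·321/579 = 55.9948; b·c/n = 105·52/579 = 9.4301
Stratum 3 (Site C): n = 577; a·d/n = 304·138/577 = 72.7071; b·c/n = 46·89/577 = 7.0953
OR_MH = (41.8065 + 55.9948 + 72.7071) / (11.6377 + 9.4301 + 7.0953) = 170.5084 / 28.1631 = 6.05432

6.054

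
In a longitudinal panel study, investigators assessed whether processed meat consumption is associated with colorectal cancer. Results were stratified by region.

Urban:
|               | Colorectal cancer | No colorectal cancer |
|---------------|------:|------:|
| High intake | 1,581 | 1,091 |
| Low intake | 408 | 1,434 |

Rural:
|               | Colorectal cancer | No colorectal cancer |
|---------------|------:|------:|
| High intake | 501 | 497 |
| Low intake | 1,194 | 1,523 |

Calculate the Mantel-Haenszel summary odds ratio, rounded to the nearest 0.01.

2.74

OR_MH = Σ(aᵢdᵢ/nᵢ) / Σ(bᵢcᵢ/nᵢ), where nᵢ is the stratum total.
Stratum 1 (Urban): n = 4514; a·d/n = 1581·1434/4514 = 502.2494; b·c/n = 1091·408/4514 = 98.6105
Stratum 2 (Rural): n = 3715; a·d/n = 501·1523/3715 = 205.3898; b·c/n = 497·1194/3715 = 159.7357
OR_MH = (502.2494 + 205.3898) / (98.6105 + 159.7357) = 707.6392 / 258.3462 = 2.73911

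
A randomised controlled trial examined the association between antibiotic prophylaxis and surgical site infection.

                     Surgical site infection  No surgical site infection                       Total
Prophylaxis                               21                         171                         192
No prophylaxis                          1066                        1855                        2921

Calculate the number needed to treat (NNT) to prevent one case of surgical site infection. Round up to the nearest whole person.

4

Risk in treated group = 21/192 = 0.10938; risk in control = 1066/2921 = 0.36494.
Absolute risk reduction = 0.36494 − 0.10938 = 0.25557
NNT = 1 / ARR = 1 / 0.25557 = 3.913 → round up → 4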